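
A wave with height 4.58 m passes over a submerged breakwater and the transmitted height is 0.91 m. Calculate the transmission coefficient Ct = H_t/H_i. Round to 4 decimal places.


Ct = H_t / H_i
Ct = 0.91 / 4.58
Ct = 0.1987

0.1987


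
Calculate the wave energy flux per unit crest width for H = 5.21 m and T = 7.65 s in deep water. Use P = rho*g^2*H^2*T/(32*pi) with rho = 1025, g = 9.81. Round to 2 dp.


P = rho * g^2 * H^2 * T / (32 * pi)
P = 1025 * 9.81^2 * 5.21^2 * 7.65 / (32 * pi)
P = 1025 * 96.2361 * 27.1441 * 7.65 / 100.53096
P = 203750.61 W/m

203750.61


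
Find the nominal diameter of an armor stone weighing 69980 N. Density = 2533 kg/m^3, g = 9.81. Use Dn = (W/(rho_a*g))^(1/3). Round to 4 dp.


V = W / (rho_a * g)
V = 69980 / (2533 * 9.81)
V = 69980 / 24848.73
V = 2.816241 m^3
Dn = V^(1/3) = 2.816241^(1/3)
Dn = 1.4122 m

1.4122


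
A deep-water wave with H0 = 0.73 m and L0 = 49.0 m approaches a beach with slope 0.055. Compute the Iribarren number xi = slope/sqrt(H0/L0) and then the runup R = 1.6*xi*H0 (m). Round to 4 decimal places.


xi = slope / sqrt(H0/L0)
H0/L0 = 0.73/49.0 = 0.014898
sqrt(0.014898) = 0.122057
xi = 0.055 / 0.122057 = 0.450608
R = 1.6 * xi * H0 = 1.6 * 0.450608 * 0.73
R = 0.5263 m

0.5263


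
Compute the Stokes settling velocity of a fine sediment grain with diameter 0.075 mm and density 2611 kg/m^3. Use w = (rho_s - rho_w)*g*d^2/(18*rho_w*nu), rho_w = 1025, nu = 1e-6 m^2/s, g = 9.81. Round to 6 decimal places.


w = (rho_s - rho_w) * g * d^2 / (18 * rho_w * nu)
d = 0.075 mm = 0.000075 m
rho_s - rho_w = 2611 - 1025 = 1586
Numerator = 1586 * 9.81 * (0.000075)^2 = 0.000087517462
Denominator = 18 * 1025 * 1e-6 = 0.018450
w = 0.004743 m/s

0.004743


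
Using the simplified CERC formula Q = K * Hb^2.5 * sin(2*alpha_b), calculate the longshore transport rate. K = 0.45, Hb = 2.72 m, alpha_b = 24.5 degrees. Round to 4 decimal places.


Q = K * Hb^2.5 * sin(2 * alpha_b)
Hb^2.5 = 2.72^2.5 = 12.201754
sin(2 * 24.5) = sin(49.0) = 0.754710
Q = 0.45 * 12.201754 * 0.754710
Q = 4.1440 m^3/s

4.1440


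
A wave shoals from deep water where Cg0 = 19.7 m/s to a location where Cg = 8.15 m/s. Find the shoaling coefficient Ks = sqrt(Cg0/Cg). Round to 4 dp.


Ks = sqrt(Cg0 / Cg)
Ks = sqrt(19.7 / 8.15)
Ks = sqrt(2.4172)
Ks = 1.5547

1.5547


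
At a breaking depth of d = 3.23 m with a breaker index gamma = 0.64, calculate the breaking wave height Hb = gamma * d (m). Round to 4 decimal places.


Hb = gamma * d
Hb = 0.64 * 3.23
Hb = 2.0672 m

2.0672


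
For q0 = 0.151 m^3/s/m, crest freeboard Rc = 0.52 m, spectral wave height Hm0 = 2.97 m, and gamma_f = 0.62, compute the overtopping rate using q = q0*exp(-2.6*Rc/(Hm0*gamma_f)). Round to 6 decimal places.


q = q0 * exp(-2.6 * Rc / (Hm0 * gamma_f))
Exponent = -2.6 * 0.52 / (2.97 * 0.62)
= -2.6 * 0.52 / 1.8414
= -0.734224
exp(-0.734224) = 0.479878
q = 0.151 * 0.479878
q = 0.072462 m^3/s/m

0.072462


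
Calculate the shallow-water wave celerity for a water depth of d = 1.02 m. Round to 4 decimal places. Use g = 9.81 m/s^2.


Using the shallow-water approximation:
C = sqrt(g * d) = sqrt(9.81 * 1.02)
C = sqrt(10.0062)
C = 3.1633 m/s

3.1633


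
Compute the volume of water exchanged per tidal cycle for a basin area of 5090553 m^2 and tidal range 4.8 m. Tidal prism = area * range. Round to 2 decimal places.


Tidal prism = Area * Tidal range
P = 5090553 * 4.8
P = 24434654.40 m^3

24434654.40


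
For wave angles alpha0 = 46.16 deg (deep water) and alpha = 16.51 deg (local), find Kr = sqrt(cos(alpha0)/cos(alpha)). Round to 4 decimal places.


Kr = sqrt(cos(alpha0) / cos(alpha))
cos(46.16) = 0.692647
cos(16.51) = 0.958770
Kr = sqrt(0.692647 / 0.958770)
Kr = sqrt(0.722433)
Kr = 0.8500

0.8500


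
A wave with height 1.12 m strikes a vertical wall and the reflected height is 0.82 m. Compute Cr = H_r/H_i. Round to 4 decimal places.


Cr = H_r / H_i
Cr = 0.82 / 1.12
Cr = 0.7321

0.7321


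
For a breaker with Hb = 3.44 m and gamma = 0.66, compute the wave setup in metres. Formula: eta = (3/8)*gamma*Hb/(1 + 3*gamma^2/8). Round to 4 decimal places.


eta = (3/8) * gamma * Hb / (1 + 3*gamma^2/8)
Numerator = (3/8) * 0.66 * 3.44 = 0.851400
Denominator = 1 + 3*0.66^2/8 = 1 + 0.163350 = 1.163350
eta = 0.851400 / 1.163350
eta = 0.7319 m

0.7319


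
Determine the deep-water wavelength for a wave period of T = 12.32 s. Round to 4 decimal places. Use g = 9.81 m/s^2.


L0 = g * T^2 / (2 * pi)
L0 = 9.81 * 12.32^2 / (2 * pi)
L0 = 9.81 * 151.7824 / 6.28319
L0 = 1488.9853 / 6.28319
L0 = 236.9794 m

236.9794


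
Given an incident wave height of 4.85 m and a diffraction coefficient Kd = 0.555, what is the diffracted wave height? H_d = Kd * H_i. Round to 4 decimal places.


H_d = Kd * H_i
H_d = 0.555 * 4.85
H_d = 2.6918 m

2.6918


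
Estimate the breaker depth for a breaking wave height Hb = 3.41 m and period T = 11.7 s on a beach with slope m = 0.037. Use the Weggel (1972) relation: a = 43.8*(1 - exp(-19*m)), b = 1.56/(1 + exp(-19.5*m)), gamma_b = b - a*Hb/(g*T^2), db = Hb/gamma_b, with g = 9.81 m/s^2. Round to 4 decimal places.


a = 43.8 * (1 - exp(-19 * m))
exp(-19 * 0.037) = exp(-0.7030) = 0.495098
a = 43.8 * (1 - 0.495098) = 22.114717
b = 1.56 / (1 + exp(-19.5 * m))
exp(-19.5 * 0.037) = exp(-0.7215) = 0.486023
b = 1.56 / (1 + 0.486023) = 1.049782
Hb / (g * T^2) = 3.41 / (9.81 * 11.7^2) = 3.41 / 1342.8909 = 0.00253930
gamma_b = b - a * Hb/(g*T^2) = 1.049782 - 22.114717 * 0.00253930 = 0.993626
db = Hb / gamma_b = 3.41 / 0.993626
db = 3.4319 m

3.4319


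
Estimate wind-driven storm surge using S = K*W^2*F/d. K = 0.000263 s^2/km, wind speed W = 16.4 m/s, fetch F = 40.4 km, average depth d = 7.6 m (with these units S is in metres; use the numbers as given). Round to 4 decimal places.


S = K * W^2 * F / d
W^2 = 16.4^2 = 268.96
S = 0.000263 * 268.96 * 40.4 / 7.6
Numerator = 0.000263 * 268.96 * 40.4 = 2.857754
S = 2.857754 / 7.6 = 0.3760 m

0.3760


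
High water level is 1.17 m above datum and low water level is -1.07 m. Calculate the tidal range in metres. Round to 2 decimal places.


Tidal range = High water - Low water
Tidal range = 1.17 - (-1.07)
Tidal range = 2.24 m

2.24


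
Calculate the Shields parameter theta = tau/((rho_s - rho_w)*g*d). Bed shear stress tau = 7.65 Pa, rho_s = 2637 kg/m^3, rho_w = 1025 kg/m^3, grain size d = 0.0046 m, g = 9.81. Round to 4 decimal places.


theta = tau / ((rho_s - rho_w) * g * d)
rho_s - rho_w = 2637 - 1025 = 1612
Denominator = 1612 * 9.81 * 0.0046 = 72.743112
theta = 7.65 / 72.743112
theta = 0.1052

0.1052


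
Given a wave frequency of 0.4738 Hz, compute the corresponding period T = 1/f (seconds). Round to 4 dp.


T = 1 / f
T = 1 / 0.4738
T = 2.1106 s

2.1106


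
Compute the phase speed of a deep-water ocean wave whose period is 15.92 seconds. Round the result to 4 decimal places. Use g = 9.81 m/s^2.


We use the deep-water celerity formula:
C = g * T / (2 * pi)
C = 9.81 * 15.92 / (2 * 3.14159...)
C = 156.175200 / 6.283185
C = 24.8561 m/s

24.8561


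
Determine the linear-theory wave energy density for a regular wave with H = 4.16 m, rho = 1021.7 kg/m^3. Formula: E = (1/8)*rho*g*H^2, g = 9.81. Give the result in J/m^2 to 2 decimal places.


E = (1/8) * rho * g * H^2
E = (1/8) * 1021.7 * 9.81 * 4.16^2
E = 0.125 * 1021.7 * 9.81 * 17.3056
E = 21681.49 J/m^2

21681.49


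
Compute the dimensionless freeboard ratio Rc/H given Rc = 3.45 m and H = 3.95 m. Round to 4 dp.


Relative freeboard = Rc / H
= 3.45 / 3.95
= 0.8734

0.8734


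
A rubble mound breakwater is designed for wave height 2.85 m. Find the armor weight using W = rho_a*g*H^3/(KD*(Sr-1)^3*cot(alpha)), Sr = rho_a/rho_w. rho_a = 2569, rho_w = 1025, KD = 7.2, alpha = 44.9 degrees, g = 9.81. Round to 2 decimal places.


Sr = rho_a / rho_w = 2569 / 1025 = 2.506341
(Sr - 1) = 1.506341
(Sr - 1)^3 = 3.417986
cot(44.9) = 1 / tan(44.9) = 1 / 0.996515 = 1.003497
Numerator = 2569 * 9.81 * 2.85^3 = 583401.7018
Denominator = 7.2 * 3.417986 * 1.003497 = 24.695554
W = 583401.7018 / 24.695554
W = 23623.75 N

23623.75


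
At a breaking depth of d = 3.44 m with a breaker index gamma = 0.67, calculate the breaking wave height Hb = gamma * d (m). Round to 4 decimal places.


Hb = gamma * d
Hb = 0.67 * 3.44
Hb = 2.3048 m

2.3048


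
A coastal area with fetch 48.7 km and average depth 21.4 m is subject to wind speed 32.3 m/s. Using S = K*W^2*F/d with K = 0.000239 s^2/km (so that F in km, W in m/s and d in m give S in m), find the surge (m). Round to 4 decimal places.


S = K * W^2 * F / d
W^2 = 32.3^2 = 1043.29
S = 0.000239 * 1043.29 * 48.7 / 21.4
Numerator = 0.000239 * 1043.29 * 48.7 = 12.143165
S = 12.143165 / 21.4 = 0.5674 m

0.5674


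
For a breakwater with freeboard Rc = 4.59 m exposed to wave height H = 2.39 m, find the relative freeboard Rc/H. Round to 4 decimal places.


Relative freeboard = Rc / H
= 4.59 / 2.39
= 1.9205

1.9205


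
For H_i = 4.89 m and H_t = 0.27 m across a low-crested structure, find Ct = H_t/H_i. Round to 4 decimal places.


Ct = H_t / H_i
Ct = 0.27 / 4.89
Ct = 0.0552

0.0552


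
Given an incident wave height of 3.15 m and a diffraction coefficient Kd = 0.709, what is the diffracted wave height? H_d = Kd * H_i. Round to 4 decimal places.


H_d = Kd * H_i
H_d = 0.709 * 3.15
H_d = 2.2334 m

2.2334


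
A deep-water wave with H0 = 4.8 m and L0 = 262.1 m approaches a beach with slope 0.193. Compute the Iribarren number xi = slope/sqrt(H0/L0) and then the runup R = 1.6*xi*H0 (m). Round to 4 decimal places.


xi = slope / sqrt(H0/L0)
H0/L0 = 4.8/262.1 = 0.018314
sqrt(0.018314) = 0.135328
xi = 0.193 / 0.135328 = 1.426166
R = 1.6 * xi * H0 = 1.6 * 1.426166 * 4.8
R = 10.9530 m

10.9530


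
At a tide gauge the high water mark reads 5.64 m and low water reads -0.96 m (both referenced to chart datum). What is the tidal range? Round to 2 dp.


Tidal range = High water - Low water
Tidal range = 5.64 - (-0.96)
Tidal range = 6.60 m

6.60


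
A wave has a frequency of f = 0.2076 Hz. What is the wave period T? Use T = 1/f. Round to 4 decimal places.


T = 1 / f
T = 1 / 0.2076
T = 4.8170 s

4.8170


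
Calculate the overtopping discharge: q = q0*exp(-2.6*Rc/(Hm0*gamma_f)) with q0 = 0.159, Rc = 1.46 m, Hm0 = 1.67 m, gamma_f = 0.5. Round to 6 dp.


q = q0 * exp(-2.6 * Rc / (Hm0 * gamma_f))
Exponent = -2.6 * 1.46 / (1.67 * 0.5)
= -2.6 * 1.46 / 0.8350
= -4.546108
exp(-4.546108) = 0.010608
q = 0.159 * 0.010608
q = 0.001687 m^3/s/m

0.001687


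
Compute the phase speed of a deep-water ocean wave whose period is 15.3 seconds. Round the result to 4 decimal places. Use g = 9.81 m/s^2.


We use the deep-water celerity formula:
C = g * T / (2 * pi)
C = 9.81 * 15.3 / (2 * 3.14159...)
C = 150.093000 / 6.283185
C = 23.8880 m/s

23.8880


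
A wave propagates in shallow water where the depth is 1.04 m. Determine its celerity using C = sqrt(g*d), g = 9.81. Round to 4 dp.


Using the shallow-water approximation:
C = sqrt(g * d) = sqrt(9.81 * 1.04)
C = sqrt(10.2024)
C = 3.1941 m/s

3.1941


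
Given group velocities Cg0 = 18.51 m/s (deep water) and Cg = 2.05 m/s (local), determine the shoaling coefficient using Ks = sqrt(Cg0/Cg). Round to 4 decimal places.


Ks = sqrt(Cg0 / Cg)
Ks = sqrt(18.51 / 2.05)
Ks = sqrt(9.0293)
Ks = 3.0049

3.0049


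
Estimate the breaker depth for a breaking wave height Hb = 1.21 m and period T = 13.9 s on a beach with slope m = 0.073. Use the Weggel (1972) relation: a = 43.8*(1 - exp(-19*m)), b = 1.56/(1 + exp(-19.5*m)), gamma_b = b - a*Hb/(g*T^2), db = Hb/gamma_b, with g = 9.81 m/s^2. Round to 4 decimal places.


a = 43.8 * (1 - exp(-19 * m))
exp(-19 * 0.073) = exp(-1.3870) = 0.249824
a = 43.8 * (1 - 0.249824) = 32.857724
b = 1.56 / (1 + exp(-19.5 * m))
exp(-19.5 * 0.073) = exp(-1.4235) = 0.240869
b = 1.56 / (1 + 0.240869) = 1.257183
Hb / (g * T^2) = 1.21 / (9.81 * 13.9^2) = 1.21 / 1895.3901 = 0.00063839
gamma_b = b - a * Hb/(g*T^2) = 1.257183 - 32.857724 * 0.00063839 = 1.236207
db = Hb / gamma_b = 1.21 / 1.236207
db = 0.9788 m

0.9788


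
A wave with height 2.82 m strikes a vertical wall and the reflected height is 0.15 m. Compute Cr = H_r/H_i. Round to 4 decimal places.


Cr = H_r / H_i
Cr = 0.15 / 2.82
Cr = 0.0532

0.0532


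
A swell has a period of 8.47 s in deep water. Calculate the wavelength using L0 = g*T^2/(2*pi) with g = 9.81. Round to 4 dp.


L0 = g * T^2 / (2 * pi)
L0 = 9.81 * 8.47^2 / (2 * pi)
L0 = 9.81 * 71.7409 / 6.28319
L0 = 703.7782 / 6.28319
L0 = 112.0098 m

112.0098


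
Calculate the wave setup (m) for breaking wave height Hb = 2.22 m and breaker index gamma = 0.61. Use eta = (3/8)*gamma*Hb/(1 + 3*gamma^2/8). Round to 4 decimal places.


eta = (3/8) * gamma * Hb / (1 + 3*gamma^2/8)
Numerator = (3/8) * 0.61 * 2.22 = 0.507825
Denominator = 1 + 3*0.61^2/8 = 1 + 0.139538 = 1.139538
eta = 0.507825 / 1.139538
eta = 0.4456 m

0.4456


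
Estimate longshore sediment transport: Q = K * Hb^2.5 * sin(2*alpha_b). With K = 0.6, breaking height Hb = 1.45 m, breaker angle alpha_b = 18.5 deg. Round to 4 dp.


Q = K * Hb^2.5 * sin(2 * alpha_b)
Hb^2.5 = 1.45^2.5 = 2.531745
sin(2 * 18.5) = sin(37.0) = 0.601815
Q = 0.6 * 2.531745 * 0.601815
Q = 0.9142 m^3/s

0.9142


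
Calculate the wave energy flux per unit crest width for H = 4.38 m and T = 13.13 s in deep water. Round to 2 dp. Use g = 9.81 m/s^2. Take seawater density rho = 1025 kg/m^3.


P = rho * g^2 * H^2 * T / (32 * pi)
P = 1025 * 9.81^2 * 4.38^2 * 13.13 / (32 * pi)
P = 1025 * 96.2361 * 19.1844 * 13.13 / 100.53096
P = 247158.17 W/m

247158.17


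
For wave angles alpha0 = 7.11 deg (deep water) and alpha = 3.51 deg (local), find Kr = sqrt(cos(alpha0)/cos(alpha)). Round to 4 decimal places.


Kr = sqrt(cos(alpha0) / cos(alpha))
cos(7.11) = 0.992310
cos(3.51) = 0.998124
Kr = sqrt(0.992310 / 0.998124)
Kr = sqrt(0.994175)
Kr = 0.9971

0.9971


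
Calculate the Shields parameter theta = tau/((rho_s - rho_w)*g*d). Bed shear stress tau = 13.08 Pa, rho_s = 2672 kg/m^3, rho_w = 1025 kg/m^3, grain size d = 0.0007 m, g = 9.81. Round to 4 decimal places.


theta = tau / ((rho_s - rho_w) * g * d)
rho_s - rho_w = 2672 - 1025 = 1647
Denominator = 1647 * 9.81 * 0.0007 = 11.309949
theta = 13.08 / 11.309949
theta = 1.1565

1.1565


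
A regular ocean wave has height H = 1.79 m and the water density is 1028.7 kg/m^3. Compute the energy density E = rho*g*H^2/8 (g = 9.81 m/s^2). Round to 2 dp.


E = (1/8) * rho * g * H^2
E = (1/8) * 1028.7 * 9.81 * 1.79^2
E = 0.125 * 1028.7 * 9.81 * 3.2041
E = 4041.79 J/m^2

4041.79


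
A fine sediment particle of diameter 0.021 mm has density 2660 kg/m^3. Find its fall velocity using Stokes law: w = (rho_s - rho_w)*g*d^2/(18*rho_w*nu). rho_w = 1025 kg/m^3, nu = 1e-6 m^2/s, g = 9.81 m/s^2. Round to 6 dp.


w = (rho_s - rho_w) * g * d^2 / (18 * rho_w * nu)
d = 0.021 mm = 0.000021 m
rho_s - rho_w = 2660 - 1025 = 1635
Numerator = 1635 * 9.81 * (0.000021)^2 = 0.000007073353
Denominator = 18 * 1025 * 1e-6 = 0.018450
w = 0.000383 m/s

0.000383


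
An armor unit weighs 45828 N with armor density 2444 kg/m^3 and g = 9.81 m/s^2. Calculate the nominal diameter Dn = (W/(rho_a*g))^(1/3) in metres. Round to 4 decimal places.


V = W / (rho_a * g)
V = 45828 / (2444 * 9.81)
V = 45828 / 23975.64
V = 1.911440 m^3
Dn = V^(1/3) = 1.911440^(1/3)
Dn = 1.2410 m

1.2410


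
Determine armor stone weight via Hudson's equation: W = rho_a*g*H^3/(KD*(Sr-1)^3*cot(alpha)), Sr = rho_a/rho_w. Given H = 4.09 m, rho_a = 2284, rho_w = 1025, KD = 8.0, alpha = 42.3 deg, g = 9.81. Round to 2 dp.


Sr = rho_a / rho_w = 2284 / 1025 = 2.228293
(Sr - 1) = 1.228293
(Sr - 1)^3 = 1.853129
cot(42.3) = 1 / tan(42.3) = 1 / 0.909930 = 1.098986
Numerator = 2284 * 9.81 * 4.09^3 = 1532974.8539
Denominator = 8.0 * 1.853129 * 1.098986 = 16.292495
W = 1532974.8539 / 16.292495
W = 94090.86 N

94090.86


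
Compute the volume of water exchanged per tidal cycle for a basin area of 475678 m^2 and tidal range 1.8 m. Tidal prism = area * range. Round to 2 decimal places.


Tidal prism = Area * Tidal range
P = 475678 * 1.8
P = 856220.40 m^3

856220.40


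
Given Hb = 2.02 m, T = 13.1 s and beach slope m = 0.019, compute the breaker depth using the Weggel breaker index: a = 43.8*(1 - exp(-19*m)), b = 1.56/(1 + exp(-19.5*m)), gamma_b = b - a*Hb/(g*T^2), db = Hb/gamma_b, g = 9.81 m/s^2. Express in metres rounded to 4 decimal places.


a = 43.8 * (1 - exp(-19 * m))
exp(-19 * 0.019) = exp(-0.3610) = 0.696979
a = 43.8 * (1 - 0.696979) = 13.272320
b = 1.56 / (1 + exp(-19.5 * m))
exp(-19.5 * 0.019) = exp(-0.3705) = 0.690389
b = 1.56 / (1 + 0.690389) = 0.922864
Hb / (g * T^2) = 2.02 / (9.81 * 13.1^2) = 2.02 / 1683.4941 = 0.00119989
gamma_b = b - a * Hb/(g*T^2) = 0.922864 - 13.272320 * 0.00119989 = 0.906939
db = Hb / gamma_b = 2.02 / 0.906939
db = 2.2273 m

2.2273


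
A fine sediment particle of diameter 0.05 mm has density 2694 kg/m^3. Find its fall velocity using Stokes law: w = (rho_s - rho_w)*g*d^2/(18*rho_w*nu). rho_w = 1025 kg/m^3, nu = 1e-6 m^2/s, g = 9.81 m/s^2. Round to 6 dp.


w = (rho_s - rho_w) * g * d^2 / (18 * rho_w * nu)
d = 0.05 mm = 0.000050 m
rho_s - rho_w = 2694 - 1025 = 1669
Numerator = 1669 * 9.81 * (0.000050)^2 = 0.000040932225
Denominator = 18 * 1025 * 1e-6 = 0.018450
w = 0.002219 m/s

0.002219


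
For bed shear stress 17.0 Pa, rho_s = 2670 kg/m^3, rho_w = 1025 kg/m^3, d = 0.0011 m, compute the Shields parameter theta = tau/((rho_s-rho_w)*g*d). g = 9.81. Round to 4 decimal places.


theta = tau / ((rho_s - rho_w) * g * d)
rho_s - rho_w = 2670 - 1025 = 1645
Denominator = 1645 * 9.81 * 0.0011 = 17.751195
theta = 17.0 / 17.751195
theta = 0.9577

0.9577


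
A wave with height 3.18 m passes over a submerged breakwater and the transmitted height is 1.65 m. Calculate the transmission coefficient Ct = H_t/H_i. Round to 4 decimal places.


Ct = H_t / H_i
Ct = 1.65 / 3.18
Ct = 0.5189

0.5189


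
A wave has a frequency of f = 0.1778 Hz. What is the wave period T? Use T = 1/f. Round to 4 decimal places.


T = 1 / f
T = 1 / 0.1778
T = 5.6243 s

5.6243


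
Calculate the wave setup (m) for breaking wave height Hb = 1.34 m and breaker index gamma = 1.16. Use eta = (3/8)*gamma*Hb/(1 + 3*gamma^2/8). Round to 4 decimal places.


eta = (3/8) * gamma * Hb / (1 + 3*gamma^2/8)
Numerator = (3/8) * 1.16 * 1.34 = 0.582900
Denominator = 1 + 3*1.16^2/8 = 1 + 0.504600 = 1.504600
eta = 0.582900 / 1.504600
eta = 0.3874 m

0.3874


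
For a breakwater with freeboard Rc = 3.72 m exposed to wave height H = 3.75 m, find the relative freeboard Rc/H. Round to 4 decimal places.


Relative freeboard = Rc / H
= 3.72 / 3.75
= 0.9920

0.9920


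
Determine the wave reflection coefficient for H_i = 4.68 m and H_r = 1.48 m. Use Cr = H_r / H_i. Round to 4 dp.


Cr = H_r / H_i
Cr = 1.48 / 4.68
Cr = 0.3162

0.3162


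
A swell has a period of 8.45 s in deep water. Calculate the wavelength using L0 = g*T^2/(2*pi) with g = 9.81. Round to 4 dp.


L0 = g * T^2 / (2 * pi)
L0 = 9.81 * 8.45^2 / (2 * pi)
L0 = 9.81 * 71.4025 / 6.28319
L0 = 700.4585 / 6.28319
L0 = 111.4814 m

111.4814


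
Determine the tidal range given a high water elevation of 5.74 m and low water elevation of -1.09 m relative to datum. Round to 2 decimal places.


Tidal range = High water - Low water
Tidal range = 5.74 - (-1.09)
Tidal range = 6.83 m

6.83


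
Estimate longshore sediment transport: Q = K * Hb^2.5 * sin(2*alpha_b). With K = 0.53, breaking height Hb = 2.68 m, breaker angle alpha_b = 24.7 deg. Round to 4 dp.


Q = K * Hb^2.5 * sin(2 * alpha_b)
Hb^2.5 = 2.68^2.5 = 11.758096
sin(2 * 24.7) = sin(49.4) = 0.759271
Q = 0.53 * 11.758096 * 0.759271
Q = 4.7316 m^3/s

4.7316


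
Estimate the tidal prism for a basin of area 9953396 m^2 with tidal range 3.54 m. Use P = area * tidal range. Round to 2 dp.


Tidal prism = Area * Tidal range
P = 9953396 * 3.54
P = 35235021.84 m^3

35235021.84


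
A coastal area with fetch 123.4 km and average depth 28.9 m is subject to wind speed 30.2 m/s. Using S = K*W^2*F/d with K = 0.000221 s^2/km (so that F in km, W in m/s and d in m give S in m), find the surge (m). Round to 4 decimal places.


S = K * W^2 * F / d
W^2 = 30.2^2 = 912.04
S = 0.000221 * 912.04 * 123.4 / 28.9
Numerator = 0.000221 * 912.04 * 123.4 = 24.872608
S = 24.872608 / 28.9 = 0.8606 m

0.8606


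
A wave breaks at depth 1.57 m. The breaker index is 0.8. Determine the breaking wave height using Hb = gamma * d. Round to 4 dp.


Hb = gamma * d
Hb = 0.8 * 1.57
Hb = 1.2560 m

1.2560


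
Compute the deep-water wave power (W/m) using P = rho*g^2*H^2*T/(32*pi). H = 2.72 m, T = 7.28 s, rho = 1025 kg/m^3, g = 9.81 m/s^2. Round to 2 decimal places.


P = rho * g^2 * H^2 * T / (32 * pi)
P = 1025 * 9.81^2 * 2.72^2 * 7.28 / (32 * pi)
P = 1025 * 96.2361 * 7.3984 * 7.28 / 100.53096
P = 52848.32 W/m

52848.32


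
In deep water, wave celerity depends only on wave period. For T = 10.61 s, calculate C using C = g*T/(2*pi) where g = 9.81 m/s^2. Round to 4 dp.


We use the deep-water celerity formula:
C = g * T / (2 * pi)
C = 9.81 * 10.61 / (2 * 3.14159...)
C = 104.084100 / 6.283185
C = 16.5655 m/s

16.5655


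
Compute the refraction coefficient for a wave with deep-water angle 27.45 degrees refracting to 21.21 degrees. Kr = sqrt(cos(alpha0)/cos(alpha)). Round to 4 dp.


Kr = sqrt(cos(alpha0) / cos(alpha))
cos(27.45) = 0.887413
cos(21.21) = 0.932261
Kr = sqrt(0.887413 / 0.932261)
Kr = sqrt(0.951894)
Kr = 0.9757

0.9757


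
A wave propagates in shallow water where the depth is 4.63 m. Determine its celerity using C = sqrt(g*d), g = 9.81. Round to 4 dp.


Using the shallow-water approximation:
C = sqrt(g * d) = sqrt(9.81 * 4.63)
C = sqrt(45.4203)
C = 6.7395 m/s

6.7395


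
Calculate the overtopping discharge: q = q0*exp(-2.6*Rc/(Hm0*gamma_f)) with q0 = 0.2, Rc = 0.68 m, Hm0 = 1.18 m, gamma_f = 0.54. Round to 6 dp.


q = q0 * exp(-2.6 * Rc / (Hm0 * gamma_f))
Exponent = -2.6 * 0.68 / (1.18 * 0.54)
= -2.6 * 0.68 / 0.6372
= -2.774639
exp(-2.774639) = 0.062372
q = 0.2 * 0.062372
q = 0.012474 m^3/s/m

0.012474


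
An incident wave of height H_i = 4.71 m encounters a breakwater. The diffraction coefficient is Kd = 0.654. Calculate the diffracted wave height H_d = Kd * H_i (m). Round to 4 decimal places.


H_d = Kd * H_i
H_d = 0.654 * 4.71
H_d = 3.0803 m

3.0803


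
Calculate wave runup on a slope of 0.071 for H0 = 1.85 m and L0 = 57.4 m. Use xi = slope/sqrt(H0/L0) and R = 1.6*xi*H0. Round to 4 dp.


xi = slope / sqrt(H0/L0)
H0/L0 = 1.85/57.4 = 0.032230
sqrt(0.032230) = 0.179527
xi = 0.071 / 0.179527 = 0.395484
R = 1.6 * xi * H0 = 1.6 * 0.395484 * 1.85
R = 1.1706 m

1.1706


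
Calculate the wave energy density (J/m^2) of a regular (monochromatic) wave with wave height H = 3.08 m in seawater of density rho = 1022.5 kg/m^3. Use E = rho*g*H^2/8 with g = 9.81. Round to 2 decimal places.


E = (1/8) * rho * g * H^2
E = (1/8) * 1022.5 * 9.81 * 3.08^2
E = 0.125 * 1022.5 * 9.81 * 9.4864
E = 11894.43 J/m^2

11894.43


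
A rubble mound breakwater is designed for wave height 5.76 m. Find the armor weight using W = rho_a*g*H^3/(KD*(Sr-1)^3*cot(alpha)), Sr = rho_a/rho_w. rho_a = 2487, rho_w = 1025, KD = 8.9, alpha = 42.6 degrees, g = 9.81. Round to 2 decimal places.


Sr = rho_a / rho_w = 2487 / 1025 = 2.426341
(Sr - 1) = 1.426341
(Sr - 1)^3 = 2.901820
cot(42.6) = 1 / tan(42.6) = 1 / 0.919547 = 1.087492
Numerator = 2487 * 9.81 * 5.76^3 = 4662429.1239
Denominator = 8.9 * 2.901820 * 1.087492 = 28.085783
W = 4662429.1239 / 28.085783
W = 166006.74 N

166006.74


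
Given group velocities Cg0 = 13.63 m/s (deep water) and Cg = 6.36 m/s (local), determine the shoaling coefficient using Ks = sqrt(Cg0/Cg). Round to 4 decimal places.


Ks = sqrt(Cg0 / Cg)
Ks = sqrt(13.63 / 6.36)
Ks = sqrt(2.1431)
Ks = 1.4639

1.4639


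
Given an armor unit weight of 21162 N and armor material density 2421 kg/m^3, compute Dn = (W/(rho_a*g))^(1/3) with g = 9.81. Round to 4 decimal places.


V = W / (rho_a * g)
V = 21162 / (2421 * 9.81)
V = 21162 / 23750.01
V = 0.891031 m^3
Dn = V^(1/3) = 0.891031^(1/3)
Dn = 0.9623 m

0.9623


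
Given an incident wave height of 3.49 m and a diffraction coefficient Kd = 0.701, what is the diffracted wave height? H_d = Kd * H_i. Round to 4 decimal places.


H_d = Kd * H_i
H_d = 0.701 * 3.49
H_d = 2.4465 m

2.4465


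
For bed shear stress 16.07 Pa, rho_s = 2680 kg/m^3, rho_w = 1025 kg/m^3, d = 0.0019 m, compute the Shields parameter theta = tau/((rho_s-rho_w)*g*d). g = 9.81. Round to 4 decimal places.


theta = tau / ((rho_s - rho_w) * g * d)
rho_s - rho_w = 2680 - 1025 = 1655
Denominator = 1655 * 9.81 * 0.0019 = 30.847545
theta = 16.07 / 30.847545
theta = 0.5209

0.5209


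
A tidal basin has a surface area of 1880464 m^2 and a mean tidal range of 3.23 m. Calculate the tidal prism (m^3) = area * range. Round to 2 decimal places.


Tidal prism = Area * Tidal range
P = 1880464 * 3.23
P = 6073898.72 m^3

6073898.72


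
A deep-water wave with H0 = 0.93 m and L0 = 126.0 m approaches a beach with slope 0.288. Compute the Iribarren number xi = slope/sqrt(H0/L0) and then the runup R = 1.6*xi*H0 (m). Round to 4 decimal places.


xi = slope / sqrt(H0/L0)
H0/L0 = 0.93/126.0 = 0.007381
sqrt(0.007381) = 0.085912
xi = 0.288 / 0.085912 = 3.352249
R = 1.6 * xi * H0 = 1.6 * 3.352249 * 0.93
R = 4.9881 m

4.9881


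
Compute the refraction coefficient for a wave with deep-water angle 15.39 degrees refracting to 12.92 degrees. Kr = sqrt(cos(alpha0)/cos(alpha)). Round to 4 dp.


Kr = sqrt(cos(alpha0) / cos(alpha))
cos(15.39) = 0.964142
cos(12.92) = 0.974683
Kr = sqrt(0.964142 / 0.974683)
Kr = sqrt(0.989185)
Kr = 0.9946

0.9946


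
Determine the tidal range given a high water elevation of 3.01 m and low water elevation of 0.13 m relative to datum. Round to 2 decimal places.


Tidal range = High water - Low water
Tidal range = 3.01 - (0.13)
Tidal range = 2.88 m

2.88


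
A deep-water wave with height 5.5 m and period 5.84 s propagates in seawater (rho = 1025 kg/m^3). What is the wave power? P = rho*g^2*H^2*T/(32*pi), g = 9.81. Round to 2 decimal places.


P = rho * g^2 * H^2 * T / (32 * pi)
P = 1025 * 9.81^2 * 5.5^2 * 5.84 / (32 * pi)
P = 1025 * 96.2361 * 30.2500 * 5.84 / 100.53096
P = 173340.58 W/m

173340.58


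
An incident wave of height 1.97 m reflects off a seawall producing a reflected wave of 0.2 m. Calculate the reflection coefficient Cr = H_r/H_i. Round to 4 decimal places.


Cr = H_r / H_i
Cr = 0.2 / 1.97
Cr = 0.1015

0.1015


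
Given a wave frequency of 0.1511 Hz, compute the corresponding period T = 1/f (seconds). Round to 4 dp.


T = 1 / f
T = 1 / 0.1511
T = 6.6181 s

6.6181


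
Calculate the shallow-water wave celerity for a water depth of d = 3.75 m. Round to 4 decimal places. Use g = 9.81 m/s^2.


Using the shallow-water approximation:
C = sqrt(g * d) = sqrt(9.81 * 3.75)
C = sqrt(36.7875)
C = 6.0653 m/s

6.0653


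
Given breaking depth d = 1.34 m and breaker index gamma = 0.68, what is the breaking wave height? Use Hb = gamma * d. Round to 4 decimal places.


Hb = gamma * d
Hb = 0.68 * 1.34
Hb = 0.9112 m

0.9112


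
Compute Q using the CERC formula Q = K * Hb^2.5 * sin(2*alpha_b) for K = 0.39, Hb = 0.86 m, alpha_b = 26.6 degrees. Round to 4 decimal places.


Q = K * Hb^2.5 * sin(2 * alpha_b)
Hb^2.5 = 0.86^2.5 = 0.685877
sin(2 * 26.6) = sin(53.2) = 0.800731
Q = 0.39 * 0.685877 * 0.800731
Q = 0.2142 m^3/s

0.2142


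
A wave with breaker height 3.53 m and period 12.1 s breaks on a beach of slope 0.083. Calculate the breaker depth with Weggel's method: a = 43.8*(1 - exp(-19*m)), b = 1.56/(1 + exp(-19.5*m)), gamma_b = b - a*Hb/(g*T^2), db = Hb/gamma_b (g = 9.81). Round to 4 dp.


a = 43.8 * (1 - exp(-19 * m))
exp(-19 * 0.083) = exp(-1.5770) = 0.206594
a = 43.8 * (1 - 0.206594) = 34.751185
b = 1.56 / (1 + exp(-19.5 * m))
exp(-19.5 * 0.083) = exp(-1.6185) = 0.198196
b = 1.56 / (1 + 0.198196) = 1.301958
Hb / (g * T^2) = 3.53 / (9.81 * 12.1^2) = 3.53 / 1436.2821 = 0.00245773
gamma_b = b - a * Hb/(g*T^2) = 1.301958 - 34.751185 * 0.00245773 = 1.216548
db = Hb / gamma_b = 3.53 / 1.216548
db = 2.9017 m

2.9017


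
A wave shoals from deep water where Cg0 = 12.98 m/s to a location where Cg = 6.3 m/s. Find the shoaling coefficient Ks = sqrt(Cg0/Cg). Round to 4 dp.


Ks = sqrt(Cg0 / Cg)
Ks = sqrt(12.98 / 6.3)
Ks = sqrt(2.0603)
Ks = 1.4354

1.4354


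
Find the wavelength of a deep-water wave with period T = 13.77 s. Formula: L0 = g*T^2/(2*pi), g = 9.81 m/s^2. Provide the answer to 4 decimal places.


L0 = g * T^2 / (2 * pi)
L0 = 9.81 * 13.77^2 / (2 * pi)
L0 = 9.81 * 189.6129 / 6.28319
L0 = 1860.1025 / 6.28319
L0 = 296.0445 m

296.0445


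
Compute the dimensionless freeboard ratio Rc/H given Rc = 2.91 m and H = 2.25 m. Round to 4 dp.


Relative freeboard = Rc / H
= 2.91 / 2.25
= 1.2933

1.2933


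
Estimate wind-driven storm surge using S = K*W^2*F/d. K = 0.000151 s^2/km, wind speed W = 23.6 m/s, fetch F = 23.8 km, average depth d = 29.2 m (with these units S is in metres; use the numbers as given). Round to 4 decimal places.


S = K * W^2 * F / d
W^2 = 23.6^2 = 556.96
S = 0.000151 * 556.96 * 23.8 / 29.2
Numerator = 0.000151 * 556.96 * 23.8 = 2.001603
S = 2.001603 / 29.2 = 0.0685 m

0.0685


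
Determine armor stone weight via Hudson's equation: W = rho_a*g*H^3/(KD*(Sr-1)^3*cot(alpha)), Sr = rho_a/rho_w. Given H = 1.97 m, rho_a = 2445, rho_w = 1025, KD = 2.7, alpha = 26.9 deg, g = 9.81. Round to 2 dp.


Sr = rho_a / rho_w = 2445 / 1025 = 2.385366
(Sr - 1) = 1.385366
(Sr - 1)^3 = 2.658848
cot(26.9) = 1 / tan(26.9) = 1 / 0.507329 = 1.971108
Numerator = 2445 * 9.81 * 1.97^3 = 183377.7118
Denominator = 2.7 * 2.658848 * 1.971108 = 14.150362
W = 183377.7118 / 14.150362
W = 12959.22 N

12959.22


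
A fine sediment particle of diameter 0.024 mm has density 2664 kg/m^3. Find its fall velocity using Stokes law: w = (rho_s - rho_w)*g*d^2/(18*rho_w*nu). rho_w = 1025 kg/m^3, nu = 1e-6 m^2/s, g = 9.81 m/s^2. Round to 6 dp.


w = (rho_s - rho_w) * g * d^2 / (18 * rho_w * nu)
d = 0.024 mm = 0.000024 m
rho_s - rho_w = 2664 - 1025 = 1639
Numerator = 1639 * 9.81 * (0.000024)^2 = 0.000009261268
Denominator = 18 * 1025 * 1e-6 = 0.018450
w = 0.000502 m/s

0.000502


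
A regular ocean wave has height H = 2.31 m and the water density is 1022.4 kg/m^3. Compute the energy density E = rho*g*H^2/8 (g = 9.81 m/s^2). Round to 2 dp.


E = (1/8) * rho * g * H^2
E = (1/8) * 1022.4 * 9.81 * 2.31^2
E = 0.125 * 1022.4 * 9.81 * 5.3361
E = 6689.96 J/m^2

6689.96


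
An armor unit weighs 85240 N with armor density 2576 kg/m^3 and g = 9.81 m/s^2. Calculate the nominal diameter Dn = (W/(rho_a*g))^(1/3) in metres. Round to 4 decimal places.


V = W / (rho_a * g)
V = 85240 / (2576 * 9.81)
V = 85240 / 25270.56
V = 3.373095 m^3
Dn = V^(1/3) = 3.373095^(1/3)
Dn = 1.4997 m

1.4997


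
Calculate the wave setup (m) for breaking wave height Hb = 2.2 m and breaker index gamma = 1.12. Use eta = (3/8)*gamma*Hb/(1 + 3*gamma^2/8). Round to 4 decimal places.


eta = (3/8) * gamma * Hb / (1 + 3*gamma^2/8)
Numerator = (3/8) * 1.12 * 2.2 = 0.924000
Denominator = 1 + 3*1.12^2/8 = 1 + 0.470400 = 1.470400
eta = 0.924000 / 1.470400
eta = 0.6284 m

0.6284


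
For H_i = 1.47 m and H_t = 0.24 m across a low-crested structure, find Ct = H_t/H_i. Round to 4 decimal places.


Ct = H_t / H_i
Ct = 0.24 / 1.47
Ct = 0.1633

0.1633


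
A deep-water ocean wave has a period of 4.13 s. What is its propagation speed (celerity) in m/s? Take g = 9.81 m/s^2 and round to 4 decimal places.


We use the deep-water celerity formula:
C = g * T / (2 * pi)
C = 9.81 * 4.13 / (2 * 3.14159...)
C = 40.515300 / 6.283185
C = 6.4482 m/s

6.4482


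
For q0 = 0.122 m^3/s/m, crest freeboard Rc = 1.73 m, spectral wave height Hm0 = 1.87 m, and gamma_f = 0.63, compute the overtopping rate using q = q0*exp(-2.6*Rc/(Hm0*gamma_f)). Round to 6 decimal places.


q = q0 * exp(-2.6 * Rc / (Hm0 * gamma_f))
Exponent = -2.6 * 1.73 / (1.87 * 0.63)
= -2.6 * 1.73 / 1.1781
= -3.818012
exp(-3.818012) = 0.021971
q = 0.122 * 0.021971
q = 0.002681 m^3/s/m

0.002681


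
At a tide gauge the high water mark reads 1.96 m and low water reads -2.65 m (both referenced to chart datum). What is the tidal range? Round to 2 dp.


Tidal range = High water - Low water
Tidal range = 1.96 - (-2.65)
Tidal range = 4.61 m

4.61


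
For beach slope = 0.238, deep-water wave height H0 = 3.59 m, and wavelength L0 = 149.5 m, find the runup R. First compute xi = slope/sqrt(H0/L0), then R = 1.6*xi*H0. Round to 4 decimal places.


xi = slope / sqrt(H0/L0)
H0/L0 = 3.59/149.5 = 0.024013
sqrt(0.024013) = 0.154963
xi = 0.238 / 0.154963 = 1.535855
R = 1.6 * xi * H0 = 1.6 * 1.535855 * 3.59
R = 8.8220 m

8.8220


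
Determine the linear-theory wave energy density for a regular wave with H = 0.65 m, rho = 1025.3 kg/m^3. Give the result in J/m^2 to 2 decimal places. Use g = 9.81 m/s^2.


E = (1/8) * rho * g * H^2
E = (1/8) * 1025.3 * 9.81 * 0.65^2
E = 0.125 * 1025.3 * 9.81 * 0.4225
E = 531.20 J/m^2

531.20


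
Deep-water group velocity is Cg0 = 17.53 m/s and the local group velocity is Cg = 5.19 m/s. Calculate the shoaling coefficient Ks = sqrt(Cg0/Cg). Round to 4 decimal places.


Ks = sqrt(Cg0 / Cg)
Ks = sqrt(17.53 / 5.19)
Ks = sqrt(3.3776)
Ks = 1.8378

1.8378


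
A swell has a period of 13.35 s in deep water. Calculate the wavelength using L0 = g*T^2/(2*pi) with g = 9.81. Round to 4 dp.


L0 = g * T^2 / (2 * pi)
L0 = 9.81 * 13.35^2 / (2 * pi)
L0 = 9.81 * 178.2225 / 6.28319
L0 = 1748.3627 / 6.28319
L0 = 278.2606 m

278.2606


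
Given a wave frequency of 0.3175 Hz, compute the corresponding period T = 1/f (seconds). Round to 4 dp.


T = 1 / f
T = 1 / 0.3175
T = 3.1496 s

3.1496


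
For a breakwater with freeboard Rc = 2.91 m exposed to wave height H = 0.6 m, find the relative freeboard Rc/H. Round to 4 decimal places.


Relative freeboard = Rc / H
= 2.91 / 0.6
= 4.8500

4.8500


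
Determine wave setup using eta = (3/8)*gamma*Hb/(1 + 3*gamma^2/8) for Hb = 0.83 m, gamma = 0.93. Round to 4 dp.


eta = (3/8) * gamma * Hb / (1 + 3*gamma^2/8)
Numerator = (3/8) * 0.93 * 0.83 = 0.289463
Denominator = 1 + 3*0.93^2/8 = 1 + 0.324338 = 1.324338
eta = 0.289463 / 1.324338
eta = 0.2186 m

0.2186


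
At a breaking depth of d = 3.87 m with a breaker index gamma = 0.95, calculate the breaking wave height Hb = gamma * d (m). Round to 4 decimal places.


Hb = gamma * d
Hb = 0.95 * 3.87
Hb = 3.6765 m

3.6765


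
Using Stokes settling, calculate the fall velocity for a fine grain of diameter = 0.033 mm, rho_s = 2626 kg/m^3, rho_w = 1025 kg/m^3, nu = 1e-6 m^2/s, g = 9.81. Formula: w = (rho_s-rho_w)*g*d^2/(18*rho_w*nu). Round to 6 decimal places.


w = (rho_s - rho_w) * g * d^2 / (18 * rho_w * nu)
d = 0.033 mm = 0.000033 m
rho_s - rho_w = 2626 - 1025 = 1601
Numerator = 1601 * 9.81 * (0.000033)^2 = 0.000017103627
Denominator = 18 * 1025 * 1e-6 = 0.018450
w = 0.000927 m/s

0.000927


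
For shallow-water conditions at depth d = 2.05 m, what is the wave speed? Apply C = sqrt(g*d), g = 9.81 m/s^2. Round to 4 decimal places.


Using the shallow-water approximation:
C = sqrt(g * d) = sqrt(9.81 * 2.05)
C = sqrt(20.1105)
C = 4.4845 m/s

4.4845


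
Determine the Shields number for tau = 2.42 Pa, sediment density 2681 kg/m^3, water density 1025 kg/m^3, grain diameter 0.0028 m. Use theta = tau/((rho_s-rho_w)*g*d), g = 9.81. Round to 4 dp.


theta = tau / ((rho_s - rho_w) * g * d)
rho_s - rho_w = 2681 - 1025 = 1656
Denominator = 1656 * 9.81 * 0.0028 = 45.487008
theta = 2.42 / 45.487008
theta = 0.0532

0.0532


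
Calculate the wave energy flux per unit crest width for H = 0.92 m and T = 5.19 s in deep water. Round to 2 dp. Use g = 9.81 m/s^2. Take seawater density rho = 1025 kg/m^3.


P = rho * g^2 * H^2 * T / (32 * pi)
P = 1025 * 9.81^2 * 0.92^2 * 5.19 / (32 * pi)
P = 1025 * 96.2361 * 0.8464 * 5.19 / 100.53096
P = 4310.28 W/m

4310.28


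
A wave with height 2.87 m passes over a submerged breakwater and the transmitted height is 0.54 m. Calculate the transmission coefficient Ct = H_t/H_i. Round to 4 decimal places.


Ct = H_t / H_i
Ct = 0.54 / 2.87
Ct = 0.1882

0.1882


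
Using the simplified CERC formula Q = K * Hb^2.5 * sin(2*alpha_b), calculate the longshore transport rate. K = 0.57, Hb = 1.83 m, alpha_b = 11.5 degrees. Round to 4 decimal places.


Q = K * Hb^2.5 * sin(2 * alpha_b)
Hb^2.5 = 1.83^2.5 = 4.530308
sin(2 * 11.5) = sin(23.0) = 0.390731
Q = 0.57 * 4.530308 * 0.390731
Q = 1.0090 m^3/s

1.0090


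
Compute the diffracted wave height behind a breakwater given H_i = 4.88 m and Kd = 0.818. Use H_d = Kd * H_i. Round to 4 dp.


H_d = Kd * H_i
H_d = 0.818 * 4.88
H_d = 3.9918 m

3.9918


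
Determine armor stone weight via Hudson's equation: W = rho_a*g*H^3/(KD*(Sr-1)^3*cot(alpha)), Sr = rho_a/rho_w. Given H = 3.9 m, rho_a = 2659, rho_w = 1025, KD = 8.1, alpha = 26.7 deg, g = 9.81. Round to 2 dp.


Sr = rho_a / rho_w = 2659 / 1025 = 2.594146
(Sr - 1) = 1.594146
(Sr - 1)^3 = 4.051208
cot(26.7) = 1 / tan(26.7) = 1 / 0.502948 = 1.988279
Numerator = 2659 * 9.81 * 3.9^3 = 1547323.6580
Denominator = 8.1 * 4.051208 * 1.988279 = 65.244940
W = 1547323.6580 / 65.244940
W = 23715.61 N

23715.61


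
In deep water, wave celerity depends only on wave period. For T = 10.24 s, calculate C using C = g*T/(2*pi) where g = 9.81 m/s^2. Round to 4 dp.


We use the deep-water celerity formula:
C = g * T / (2 * pi)
C = 9.81 * 10.24 / (2 * 3.14159...)
C = 100.454400 / 6.283185
C = 15.9878 m/s

15.9878


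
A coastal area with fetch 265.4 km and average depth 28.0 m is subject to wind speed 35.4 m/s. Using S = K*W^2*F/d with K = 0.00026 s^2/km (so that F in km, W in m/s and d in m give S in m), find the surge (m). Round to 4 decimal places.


S = K * W^2 * F / d
W^2 = 35.4^2 = 1253.16
S = 0.00026 * 1253.16 * 265.4 / 28.0
Numerator = 0.00026 * 1253.16 * 265.4 = 86.473053
S = 86.473053 / 28.0 = 3.0883 m

3.0883


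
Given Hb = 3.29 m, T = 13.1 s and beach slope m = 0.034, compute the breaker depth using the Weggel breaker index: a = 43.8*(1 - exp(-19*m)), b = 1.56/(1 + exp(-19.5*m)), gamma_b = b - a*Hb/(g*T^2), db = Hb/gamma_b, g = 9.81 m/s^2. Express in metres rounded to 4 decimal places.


a = 43.8 * (1 - exp(-19 * m))
exp(-19 * 0.034) = exp(-0.6460) = 0.524138
a = 43.8 * (1 - 0.524138) = 20.842749
b = 1.56 / (1 + exp(-19.5 * m))
exp(-19.5 * 0.034) = exp(-0.6630) = 0.515303
b = 1.56 / (1 + 0.515303) = 1.029497
Hb / (g * T^2) = 3.29 / (9.81 * 13.1^2) = 3.29 / 1683.4941 = 0.00195427
gamma_b = b - a * Hb/(g*T^2) = 1.029497 - 20.842749 * 0.00195427 = 0.988765
db = Hb / gamma_b = 3.29 / 0.988765
db = 3.3274 m

3.3274


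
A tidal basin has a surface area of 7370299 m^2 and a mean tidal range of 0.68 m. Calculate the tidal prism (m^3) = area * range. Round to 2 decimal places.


Tidal prism = Area * Tidal range
P = 7370299 * 0.68
P = 5011803.32 m^3

5011803.32


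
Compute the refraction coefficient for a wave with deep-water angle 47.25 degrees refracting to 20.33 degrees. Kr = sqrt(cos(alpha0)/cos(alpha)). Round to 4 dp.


Kr = sqrt(cos(alpha0) / cos(alpha))
cos(47.25) = 0.678801
cos(20.33) = 0.937707
Kr = sqrt(0.678801 / 0.937707)
Kr = sqrt(0.723894)
Kr = 0.8508

0.8508


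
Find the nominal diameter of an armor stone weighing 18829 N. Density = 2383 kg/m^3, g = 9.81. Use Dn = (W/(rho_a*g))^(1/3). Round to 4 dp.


V = W / (rho_a * g)
V = 18829 / (2383 * 9.81)
V = 18829 / 23377.23
V = 0.805442 m^3
Dn = V^(1/3) = 0.805442^(1/3)
Dn = 0.9304 m

0.9304


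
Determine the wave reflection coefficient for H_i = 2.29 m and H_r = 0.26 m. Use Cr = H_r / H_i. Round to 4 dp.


Cr = H_r / H_i
Cr = 0.26 / 2.29
Cr = 0.1135

0.1135


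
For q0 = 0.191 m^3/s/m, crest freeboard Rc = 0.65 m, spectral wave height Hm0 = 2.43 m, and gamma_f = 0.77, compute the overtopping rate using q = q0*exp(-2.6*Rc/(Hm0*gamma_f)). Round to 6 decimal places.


q = q0 * exp(-2.6 * Rc / (Hm0 * gamma_f))
Exponent = -2.6 * 0.65 / (2.43 * 0.77)
= -2.6 * 0.65 / 1.8711
= -0.903212
exp(-0.903212) = 0.405266
q = 0.191 * 0.405266
q = 0.077406 m^3/s/m

0.077406
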